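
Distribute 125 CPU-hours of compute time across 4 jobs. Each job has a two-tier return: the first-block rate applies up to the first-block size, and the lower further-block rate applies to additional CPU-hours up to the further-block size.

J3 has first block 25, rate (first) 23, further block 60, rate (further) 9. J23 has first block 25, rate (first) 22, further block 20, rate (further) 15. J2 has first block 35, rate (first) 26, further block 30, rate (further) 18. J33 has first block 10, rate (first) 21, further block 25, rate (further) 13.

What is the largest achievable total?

2785

Order all 8 blocks by rate: J2/tier1 26 > J3/tier1 23 > J23/tier1 22 > J33/tier1 21 > J2/tier2 18 > J23/tier2 15 > J33/tier2 13 > J3/tier2 9.
J2/tier1 (26): +35 — 90 left.
J3 tier1 at 23: fill all 25 — 65 left.
Fill J23 tier1 block (25 at 22) — 40 left.
Fill J33 tier1 block (10 at 21) — 30 left.
Fill J2 tier2 block (30 at 18) — 0 left.
Total = 26×35 + 23×25 + 22×25 + 21×10 + 18×30 = 2785.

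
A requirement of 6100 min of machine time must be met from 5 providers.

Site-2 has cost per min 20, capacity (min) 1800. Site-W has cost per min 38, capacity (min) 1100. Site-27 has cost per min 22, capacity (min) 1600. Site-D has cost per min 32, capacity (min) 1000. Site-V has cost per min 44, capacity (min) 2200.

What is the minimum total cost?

171400

Cheapest first:
Take 1800 from Site-2 at 20 → need 4300 more.
Site-27 (22): use full 1600 → 2700 min to go.
Site-D (32): use full 1000 → 1700 min to go.
Site-W at 38: take all 1100 min → 600 still needed.
Site-V at 44: take 600 of its 2200 → requirement met.
Cost = 1800×20 + 1600×22 + 1000×32 + 1100×38 + 600×44 = 171400.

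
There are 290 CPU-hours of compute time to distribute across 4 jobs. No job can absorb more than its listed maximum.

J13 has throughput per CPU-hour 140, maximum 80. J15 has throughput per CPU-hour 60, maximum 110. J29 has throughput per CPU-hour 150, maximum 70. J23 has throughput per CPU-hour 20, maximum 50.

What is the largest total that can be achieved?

Rank by throughput per CPU-hour: J29 150 > J13 140 > J15 60 > J23 20.
J29 takes 70 to reach its cap of 70 ; 220 left.
J13 takes 80 to reach its cap of 80 ; 140 left.
J15: +110 to 110 (cap) ; 30 left.
J23 has room for 50 but only 30 remain, so it gets 30.
Total = 140×80 + 60×110 + 150×70 + 20×30 = 28900.

28900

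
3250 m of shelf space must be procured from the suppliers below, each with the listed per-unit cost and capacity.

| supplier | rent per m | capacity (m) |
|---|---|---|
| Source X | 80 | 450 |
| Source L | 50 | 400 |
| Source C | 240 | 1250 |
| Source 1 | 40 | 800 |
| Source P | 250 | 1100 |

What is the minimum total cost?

475500

Cheapest first:
Take 800 from Source 1 at 40 — need 2450 more.
Take 400 from Source L at 50 — need 2050 more.
Source X (80): use full 450 — 1600 m to go.
Source C (240): use full 1250 — 350 m to go.
Source P (250): take the remaining 350 — done.
Cost = 800×40 + 400×50 + 450×80 + 1250×240 + 350×250 = 475500.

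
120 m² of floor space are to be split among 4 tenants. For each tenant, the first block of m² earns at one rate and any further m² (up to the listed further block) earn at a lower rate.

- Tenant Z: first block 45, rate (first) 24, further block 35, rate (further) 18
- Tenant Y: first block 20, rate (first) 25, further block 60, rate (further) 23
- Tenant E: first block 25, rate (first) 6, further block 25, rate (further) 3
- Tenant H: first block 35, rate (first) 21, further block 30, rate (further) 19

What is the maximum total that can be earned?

2845

Treat each block as its own option and order by rate: Tenant Y/first 25 > Tenant Z/first 24 > Tenant Y/second 23 > Tenant H/first 21 > Tenant H/second 19 > Tenant Z/second 18 > Tenant E/first 6 > Tenant E/second 3.
Tenant Y first at 25: fill all 20 ; 100 left.
Tenant Z/first (24): +45 ; 55 left.
55 remain; put them into Tenant Y second at 23.
Total = 25×20 + 24×45 + 23×55 = 2845.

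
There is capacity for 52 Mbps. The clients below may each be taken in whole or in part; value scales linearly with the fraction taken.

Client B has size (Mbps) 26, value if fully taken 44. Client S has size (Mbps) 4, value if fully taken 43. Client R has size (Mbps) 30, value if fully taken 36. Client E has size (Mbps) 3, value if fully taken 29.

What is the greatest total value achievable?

Best value per unit of size first: Client S 43/4≈10.8, Client E 29/3≈9.67, Client B 44/26≈1.69, Client R 36/30≈1.2.
Take all of Client S (4 Mbps, value 43) ; 48 Mbps left.
Take all of Client E (3 Mbps, value 29) ; 45 Mbps left.
Take all of Client B (26 Mbps, value 44) ; 19 Mbps left.
Fill the last 19 Mbps with part of Client R: 19/30 of it earns 22.8.
Total value = 138.8.

138.8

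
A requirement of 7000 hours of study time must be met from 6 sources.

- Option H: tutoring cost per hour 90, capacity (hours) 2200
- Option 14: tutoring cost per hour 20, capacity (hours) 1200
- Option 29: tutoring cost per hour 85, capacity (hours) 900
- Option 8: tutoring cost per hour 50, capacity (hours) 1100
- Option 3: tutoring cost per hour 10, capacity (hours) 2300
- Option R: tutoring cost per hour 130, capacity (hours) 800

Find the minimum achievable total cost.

313500

Cheapest first:
Option 3 (10): use full 2300 — 4700 hours to go.
Option 14 (20): use full 1200 — 3500 hours to go.
Take 1100 from Option 8 at 50 — need 2400 more.
Option 29 at 85: take all 900 hours — 1500 still needed.
Take 1500 from Option H at 90 to finish.
Option R: unused.
Cost = 2300×10 + 1200×20 + 1100×50 + 900×85 + 1500×90 = 313500.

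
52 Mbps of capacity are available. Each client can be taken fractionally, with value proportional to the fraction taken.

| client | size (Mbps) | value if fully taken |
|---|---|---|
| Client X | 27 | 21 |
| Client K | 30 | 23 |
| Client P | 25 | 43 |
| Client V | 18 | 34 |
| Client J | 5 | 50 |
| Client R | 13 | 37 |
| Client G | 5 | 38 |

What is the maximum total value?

Rank by value-to-size ratio: Client J 50/5≈10, Client G 38/5≈7.6, Client R 37/13≈2.85, Client V 34/18≈1.89, Client P 43/25≈1.72, Client X 21/27≈0.778, Client K 23/30≈0.767.
Client J: take in full, 5 Mbps for value 50 → 47 left.
Client G: take in full, 5 Mbps for value 38 → 42 left.
Client R: take in full, 13 Mbps for value 37 → 29 left.
Take all of Client V (18 Mbps, value 34) → 11 Mbps left.
11 Mbps left: a 11/25 share of Client P gives 43×11/25 = 18.92.
Total value = 177.92.

177.92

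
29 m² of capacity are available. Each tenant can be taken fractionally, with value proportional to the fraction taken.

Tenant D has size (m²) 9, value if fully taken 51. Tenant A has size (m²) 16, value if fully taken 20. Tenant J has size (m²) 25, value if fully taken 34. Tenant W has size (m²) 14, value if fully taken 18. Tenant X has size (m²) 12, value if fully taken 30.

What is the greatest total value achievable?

Best value per unit of size first: Tenant D 51/9≈5.67, Tenant X 30/12≈2.5, Tenant J 34/25≈1.36, Tenant W 18/14≈1.29, Tenant A 20/16≈1.25.
All 9 m² of Tenant D fit (value 51) ; 20 remain.
Take all of Tenant X (12 m², value 30) ; 8 m² left.
Fill the last 8 m² with part of Tenant J: 8/25 of it earns 10.88.
Total value = 91.88.

91.88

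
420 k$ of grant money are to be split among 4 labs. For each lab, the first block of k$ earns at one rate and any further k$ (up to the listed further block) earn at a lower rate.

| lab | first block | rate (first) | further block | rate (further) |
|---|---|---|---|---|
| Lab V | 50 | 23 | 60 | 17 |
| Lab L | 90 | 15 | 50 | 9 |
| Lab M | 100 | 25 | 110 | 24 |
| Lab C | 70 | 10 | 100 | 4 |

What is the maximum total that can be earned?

Order all 8 blocks by rate: Lab M/tier1 25 > Lab M/tier2 24 > Lab V/tier1 23 > Lab V/tier2 17 > Lab L/tier1 15 > Lab C/tier1 10 > Lab L/tier2 9 > Lab C/tier2 4.
Lab M tier1 at 25: fill all 100 — 320 left.
Fill Lab M tier2 block (110 at 24) — 210 left.
Lab V tier1 at 23: fill all 50 — 160 left.
Lab V tier2 at 17: fill all 60 — 100 left.
Fill Lab L tier1 block (90 at 15) — 10 left.
10 remain; put them into Lab C tier1 at 10.
Total = 25×100 + 24×110 + 23×50 + 17×60 + 15×90 + 10×10 = 8760.

8760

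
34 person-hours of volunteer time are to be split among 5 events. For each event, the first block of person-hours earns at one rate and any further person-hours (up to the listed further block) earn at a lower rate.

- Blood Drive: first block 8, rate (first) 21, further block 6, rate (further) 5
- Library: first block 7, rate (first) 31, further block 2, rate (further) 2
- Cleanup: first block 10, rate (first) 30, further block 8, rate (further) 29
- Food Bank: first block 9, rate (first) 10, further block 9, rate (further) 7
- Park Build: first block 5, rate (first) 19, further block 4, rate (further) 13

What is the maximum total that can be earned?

936

Rank every tier by rate: Library/T1 31 > Cleanup/T1 30 > Cleanup/T2 29 > Blood Drive/T1 21 > Park Build/T1 19 > Park Build/T2 13 > Food Bank/T1 10 > Food Bank/T2 7 > Blood Drive/T2 5 > Library/T2 2.
Library T1 at 31: fill all 7 — 27 left.
Cleanup/T1 (30): +10 — 17 left.
Fill Cleanup T2 block (8 at 29) — 9 left.
Blood Drive/T1 (21): +8 — 1 left.
Park Build/T1: +1 of 5 at 19; pool empty.
Total = 31×7 + 30×10 + 29×8 + 21×8 + 19×1 = 936.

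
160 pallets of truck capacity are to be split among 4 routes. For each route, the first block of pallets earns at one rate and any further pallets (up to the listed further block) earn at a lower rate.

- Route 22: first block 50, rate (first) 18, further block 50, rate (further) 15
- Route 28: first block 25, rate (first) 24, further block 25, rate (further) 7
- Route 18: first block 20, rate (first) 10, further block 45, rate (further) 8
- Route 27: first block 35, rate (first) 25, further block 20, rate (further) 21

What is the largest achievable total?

Treat each block as its own option and order by rate: Route 27/first 25 > Route 28/first 24 > Route 27/second 21 > Route 22/first 18 > Route 22/second 15 > Route 18/first 10 > Route 18/second 8 > Route 28/second 7.
Fill Route 27 first block (35 at 25) → 125 left.
Route 28/first (24): +25 → 100 left.
Route 27/second (21): +20 → 80 left.
Route 22 first at 18: fill all 50 → 30 left.
Route 22 second at 15: only 30 left, fill 30.
Total = 25×35 + 24×25 + 21×20 + 18×50 + 15×30 = 3245.

3245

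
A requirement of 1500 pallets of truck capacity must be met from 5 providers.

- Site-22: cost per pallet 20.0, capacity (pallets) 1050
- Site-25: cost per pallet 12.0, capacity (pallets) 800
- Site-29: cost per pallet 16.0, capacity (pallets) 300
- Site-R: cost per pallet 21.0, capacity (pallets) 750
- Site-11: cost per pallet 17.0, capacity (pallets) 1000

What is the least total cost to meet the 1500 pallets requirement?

Use providers in increasing cost order.
Take 800 from Site-25 at 12.0 — need 700 more.
Take 300 from Site-29 at 16.0 — need 400 more.
Take 400 from Site-11 at 17.0 to finish.
Site-22, Site-R: unused.
Cost = 800×12.0 + 300×16.0 + 400×17.0 = 21200.

21200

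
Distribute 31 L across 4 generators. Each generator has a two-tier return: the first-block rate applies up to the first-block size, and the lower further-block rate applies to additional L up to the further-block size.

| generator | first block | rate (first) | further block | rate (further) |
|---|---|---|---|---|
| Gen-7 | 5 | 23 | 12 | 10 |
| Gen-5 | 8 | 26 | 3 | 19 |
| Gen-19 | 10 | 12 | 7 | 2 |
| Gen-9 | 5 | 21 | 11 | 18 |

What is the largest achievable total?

665

Treat each block as its own option and order by rate: Gen-5/tier1 26 > Gen-7/tier1 23 > Gen-9/tier1 21 > Gen-5/tier2 19 > Gen-9/tier2 18 > Gen-19/tier1 12 > Gen-7/tier2 10 > Gen-19/tier2 2.
Fill Gen-5 tier1 block (8 at 26) ; 23 left.
Fill Gen-7 tier1 block (5 at 23) ; 18 left.
Fill Gen-9 tier1 block (5 at 21) ; 13 left.
Fill Gen-5 tier2 block (3 at 19) ; 10 left.
10 remain; put them into Gen-9 tier2 at 18.
Total = 26×8 + 23×5 + 21×5 + 19×3 + 18×10 = 665.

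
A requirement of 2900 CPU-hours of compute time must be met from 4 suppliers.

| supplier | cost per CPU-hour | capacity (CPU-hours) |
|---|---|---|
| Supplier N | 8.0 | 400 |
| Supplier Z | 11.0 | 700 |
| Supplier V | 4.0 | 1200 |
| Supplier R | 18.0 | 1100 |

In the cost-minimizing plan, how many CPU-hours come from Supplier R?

Cheapest first:
Supplier V (4.0): use full 1200 — 1700 CPU-hours to go.
Supplier N (8.0): use full 400 — 1300 CPU-hours to go.
Take 700 from Supplier Z at 11.0 — need 600 more.
Take 600 from Supplier R at 18.0 to finish.

600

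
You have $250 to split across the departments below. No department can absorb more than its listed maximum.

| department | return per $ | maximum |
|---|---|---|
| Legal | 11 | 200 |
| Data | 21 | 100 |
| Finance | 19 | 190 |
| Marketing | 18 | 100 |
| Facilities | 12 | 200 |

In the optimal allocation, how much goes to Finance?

Rank by return per $: Data 21 > Finance 19 > Marketing 18 > Facilities 12 > Legal 11.
Give Data 100 to hit its cap of 100 — 150 left.
Finance: +150 (room for 190) → 150. Pool exhausted.

150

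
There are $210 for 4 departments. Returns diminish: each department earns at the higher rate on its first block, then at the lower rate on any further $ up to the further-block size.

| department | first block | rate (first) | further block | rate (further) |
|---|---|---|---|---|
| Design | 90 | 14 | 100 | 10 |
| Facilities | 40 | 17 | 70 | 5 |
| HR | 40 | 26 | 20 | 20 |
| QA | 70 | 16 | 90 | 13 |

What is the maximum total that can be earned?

3800

Rank every tier by rate: HR/first 26 > HR/second 20 > Facilities/first 17 > QA/first 16 > Design/first 14 > QA/second 13 > Design/second 10 > Facilities/second 5.
Fill HR first block (40 at 26) → 170 left.
HR second at 20: fill all 20 → 150 left.
Facilities first at 17: fill all 40 → 110 left.
QA/first (16): +70 → 40 left.
Design first at 14: only 40 left, fill 40.
Total = 26×40 + 20×20 + 17×40 + 16×70 + 14×40 = 3800.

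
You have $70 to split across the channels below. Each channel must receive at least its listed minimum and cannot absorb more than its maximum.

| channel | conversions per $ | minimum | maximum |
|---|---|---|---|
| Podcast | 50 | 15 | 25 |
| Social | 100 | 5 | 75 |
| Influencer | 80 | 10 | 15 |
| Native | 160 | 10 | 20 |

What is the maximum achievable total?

Meeting every minimum uses 15+5+10+10 = 40 $, leaving 30.
Highest conversions per $ first: Native 160 > Social 100 > Influencer 80 > Podcast 50.
Native takes 10 more to reach its cap of 20 — 20 left.
Only 20 left; Social takes them to reach 25.
Total = 50×15 + 100×25 + 80×10 + 160×20 = 7250.

7250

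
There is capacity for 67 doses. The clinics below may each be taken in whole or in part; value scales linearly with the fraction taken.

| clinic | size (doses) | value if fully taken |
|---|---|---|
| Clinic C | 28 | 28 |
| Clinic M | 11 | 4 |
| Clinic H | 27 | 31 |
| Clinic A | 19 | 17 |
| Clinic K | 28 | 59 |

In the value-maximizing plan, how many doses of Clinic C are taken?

Rank by value-to-size ratio: Clinic K 59/28≈2.11, Clinic H 31/27≈1.15, Clinic C 28/28≈1, Clinic A 17/19≈0.895, Clinic M 4/11≈0.364.
Take all of Clinic K (28 doses, value 59) — 39 doses left.
Take all of Clinic H (27 doses, value 31) — 12 doses left.
Only 12 doses remain; take 12/28 of Clinic C for value 28×12/28 = 12.

12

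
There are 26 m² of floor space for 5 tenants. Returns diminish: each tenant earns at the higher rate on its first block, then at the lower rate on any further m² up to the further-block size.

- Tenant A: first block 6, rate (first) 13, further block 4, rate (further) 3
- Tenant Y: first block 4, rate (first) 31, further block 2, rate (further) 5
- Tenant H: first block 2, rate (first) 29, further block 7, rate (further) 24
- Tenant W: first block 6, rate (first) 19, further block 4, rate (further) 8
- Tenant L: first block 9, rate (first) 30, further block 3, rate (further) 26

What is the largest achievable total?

717

Treat each block as its own option and order by rate: Tenant Y/tier1 31 > Tenant L/tier1 30 > Tenant H/tier1 29 > Tenant L/tier2 26 > Tenant H/tier2 24 > Tenant W/tier1 19 > Tenant A/tier1 13 > Tenant W/tier2 8 > Tenant Y/tier2 5 > Tenant A/tier2 3.
Tenant Y tier1 at 31: fill all 4 — 22 left.
Fill Tenant L tier1 block (9 at 30) — 13 left.
Fill Tenant H tier1 block (2 at 29) — 11 left.
Fill Tenant L tier2 block (3 at 26) — 8 left.
Tenant H tier2 at 24: fill all 7 — 1 left.
1 remain; put them into Tenant W tier1 at 19.
Total = 31×4 + 30×9 + 29×2 + 26×3 + 24×7 + 19×1 = 717.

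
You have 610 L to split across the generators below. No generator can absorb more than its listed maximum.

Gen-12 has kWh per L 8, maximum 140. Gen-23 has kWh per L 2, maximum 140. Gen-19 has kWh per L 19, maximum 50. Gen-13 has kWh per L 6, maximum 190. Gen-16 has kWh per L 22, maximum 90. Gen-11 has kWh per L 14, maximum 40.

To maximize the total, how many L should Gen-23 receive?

100

Highest kWh per L first: Gen-16 22 > Gen-19 19 > Gen-11 14 > Gen-12 8 > Gen-13 6 > Gen-23 2.
Gen-16 takes 90 to reach its cap of 90 — 520 left.
Give Gen-19 50 to hit its cap of 50 — 470 left.
Gen-11 takes 40 to reach its cap of 40 — 430 left.
Gen-12 takes 140 to reach its cap of 140 — 290 left.
Give Gen-13 190 to hit its cap of 190 — 100 left.
Only 100 left; Gen-23 takes them to reach 100.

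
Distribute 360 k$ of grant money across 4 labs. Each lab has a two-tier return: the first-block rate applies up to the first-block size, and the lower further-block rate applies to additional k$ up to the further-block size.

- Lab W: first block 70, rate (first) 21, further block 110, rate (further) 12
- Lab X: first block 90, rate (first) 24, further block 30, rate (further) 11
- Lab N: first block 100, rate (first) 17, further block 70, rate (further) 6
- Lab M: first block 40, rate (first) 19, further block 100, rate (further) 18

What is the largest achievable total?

Rank every tier by rate: Lab X/first 24 > Lab W/first 21 > Lab M/first 19 > Lab M/second 18 > Lab N/first 17 > Lab W/second 12 > Lab X/second 11 > Lab N/second 6.
Fill Lab X first block (90 at 24) → 270 left.
Lab W first at 21: fill all 70 → 200 left.
Lab M/first (19): +40 → 160 left.
Fill Lab M second block (100 at 18) → 60 left.
Lab N/first: +60 of 100 at 17; pool empty.
Total = 24×90 + 21×70 + 19×40 + 18×100 + 17×60 = 7210.

7210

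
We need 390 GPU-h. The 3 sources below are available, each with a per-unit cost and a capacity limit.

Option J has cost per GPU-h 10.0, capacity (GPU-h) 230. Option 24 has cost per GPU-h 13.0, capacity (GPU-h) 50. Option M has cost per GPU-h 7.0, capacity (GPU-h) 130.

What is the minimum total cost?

Cheapest first:
Option M at 7.0: take all 130 GPU-h — 260 still needed.
Option J (10.0): use full 230 — 30 GPU-h to go.
Take 30 from Option 24 at 13.0 to finish.
Cost = 130×7.0 + 230×10.0 + 30×13.0 = 3600.

3600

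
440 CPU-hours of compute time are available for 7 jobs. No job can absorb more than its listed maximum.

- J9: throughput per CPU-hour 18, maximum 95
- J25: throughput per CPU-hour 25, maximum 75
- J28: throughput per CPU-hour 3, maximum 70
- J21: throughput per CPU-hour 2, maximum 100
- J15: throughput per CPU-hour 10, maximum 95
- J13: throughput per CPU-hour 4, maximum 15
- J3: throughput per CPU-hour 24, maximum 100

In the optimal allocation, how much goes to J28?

Rank by throughput per CPU-hour: J25 25 > J3 24 > J9 18 > J15 10 > J13 4 > J28 3 > J21 2.
Give J25 75 to hit its cap of 75 ; 365 left.
J3 takes 100 to reach its cap of 100 ; 265 left.
Give J9 95 to hit its cap of 95 ; 170 left.
Give J15 95 to hit its cap of 95 ; 75 left.
J13 takes 15 to reach its cap of 15 ; 60 left.
J28 has room for 70 but only 60 remain, so it gets 60.

60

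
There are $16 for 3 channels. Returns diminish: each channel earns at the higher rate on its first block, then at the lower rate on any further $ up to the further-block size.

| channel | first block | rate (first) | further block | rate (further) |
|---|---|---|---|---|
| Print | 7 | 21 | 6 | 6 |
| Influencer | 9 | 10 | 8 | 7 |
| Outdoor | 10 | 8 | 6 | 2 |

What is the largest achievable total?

237

Order all 6 blocks by rate: Print/tier1 21 > Influencer/tier1 10 > Outdoor/tier1 8 > Influencer/tier2 7 > Print/tier2 6 > Outdoor/tier2 2.
Print/tier1 (21): +7 — 9 left.
Fill Influencer tier1 block (9 at 10) — 0 left.
Total = 21×7 + 10×9 = 237.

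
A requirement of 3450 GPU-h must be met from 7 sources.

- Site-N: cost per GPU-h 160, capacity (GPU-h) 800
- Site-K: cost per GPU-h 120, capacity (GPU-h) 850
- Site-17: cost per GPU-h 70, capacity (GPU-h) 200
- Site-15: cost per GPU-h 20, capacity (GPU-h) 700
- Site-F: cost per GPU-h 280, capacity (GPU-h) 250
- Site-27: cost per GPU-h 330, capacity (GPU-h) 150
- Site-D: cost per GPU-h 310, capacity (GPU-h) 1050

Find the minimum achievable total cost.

Fill from the cheapest source first.
Site-15 at 20: take all 700 GPU-h ; 2750 still needed.
Site-17 at 70: take all 200 GPU-h ; 2550 still needed.
Site-K (120): use full 850 ; 1700 GPU-h to go.
Site-N (160): use full 800 ; 900 GPU-h to go.
Site-F (280): use full 250 ; 650 GPU-h to go.
Site-D at 310: take 650 of its 1050 ; requirement met.
Site-27: unused.
Cost = 700×20 + 200×70 + 850×120 + 800×160 + 250×280 + 650×310 = 529500.

529500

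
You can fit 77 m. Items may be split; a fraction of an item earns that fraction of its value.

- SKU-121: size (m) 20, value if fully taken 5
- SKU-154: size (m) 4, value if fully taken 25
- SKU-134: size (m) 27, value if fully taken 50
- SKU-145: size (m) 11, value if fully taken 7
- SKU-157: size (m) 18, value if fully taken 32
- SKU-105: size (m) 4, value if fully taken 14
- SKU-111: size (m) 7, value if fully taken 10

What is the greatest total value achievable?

139.5

Best value per unit of size first: SKU-154 25/4≈6.25, SKU-105 14/4≈3.5, SKU-134 50/27≈1.85, SKU-157 32/18≈1.78, SKU-111 10/7≈1.43, SKU-145 7/11≈0.636, SKU-121 5/20≈0.25.
Take all of SKU-154 (4 m, value 25) ; 73 m left.
All 4 m of SKU-105 fit (value 14) ; 69 remain.
Take all of SKU-134 (27 m, value 50) ; 42 m left.
Take all of SKU-157 (18 m, value 32) ; 24 m left.
SKU-111: take in full, 7 m for value 10 ; 17 left.
SKU-145: take in full, 11 m for value 7 ; 6 left.
Fill the last 6 m with part of SKU-121: 6/20 of it earns 1.5.
Total value = 139.5.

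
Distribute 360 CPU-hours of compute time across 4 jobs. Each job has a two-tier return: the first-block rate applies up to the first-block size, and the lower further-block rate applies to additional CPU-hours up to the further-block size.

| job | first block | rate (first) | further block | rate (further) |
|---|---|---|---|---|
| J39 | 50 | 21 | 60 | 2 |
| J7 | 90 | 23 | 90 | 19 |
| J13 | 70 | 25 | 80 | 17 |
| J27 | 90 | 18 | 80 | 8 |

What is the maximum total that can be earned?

7660

Rank every tier by rate: J13/T1 25 > J7/T1 23 > J39/T1 21 > J7/T2 19 > J27/T1 18 > J13/T2 17 > J27/T2 8 > J39/T2 2.
J13 T1 at 25: fill all 70 → 290 left.
J7 T1 at 23: fill all 90 → 200 left.
J39/T1 (21): +50 → 150 left.
Fill J7 T2 block (90 at 19) → 60 left.
J27/T1: +60 of 90 at 18; pool empty.
Total = 25×70 + 23×90 + 21×50 + 19×90 + 18×60 = 7660.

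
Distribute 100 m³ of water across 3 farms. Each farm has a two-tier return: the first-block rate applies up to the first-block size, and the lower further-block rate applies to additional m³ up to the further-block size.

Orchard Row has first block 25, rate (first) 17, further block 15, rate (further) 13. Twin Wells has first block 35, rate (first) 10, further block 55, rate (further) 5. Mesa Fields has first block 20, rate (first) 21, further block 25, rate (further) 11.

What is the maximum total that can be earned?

Treat each block as its own option and order by rate: Mesa Fields/T1 21 > Orchard Row/T1 17 > Orchard Row/T2 13 > Mesa Fields/T2 11 > Twin Wells/T1 10 > Twin Wells/T2 5.
Mesa Fields/T1 (21): +20 → 80 left.
Orchard Row/T1 (17): +25 → 55 left.
Orchard Row/T2 (13): +15 → 40 left.
Mesa Fields/T2 (11): +25 → 15 left.
Twin Wells/T1: +15 of 35 at 10; pool empty.
Total = 21×20 + 17×25 + 13×15 + 11×25 + 10×15 = 1465.

1465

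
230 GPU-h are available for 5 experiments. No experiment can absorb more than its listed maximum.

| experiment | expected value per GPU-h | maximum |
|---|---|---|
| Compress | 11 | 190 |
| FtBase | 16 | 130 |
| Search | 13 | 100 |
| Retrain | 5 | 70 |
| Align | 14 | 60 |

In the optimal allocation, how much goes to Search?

40

Order the experiments by expected value per GPU-h: FtBase 16 > Align 14 > Search 13 > Compress 11 > Retrain 5.
Give FtBase 130 to hit its cap of 130 — 100 left.
Align: +60 to 60 (cap) — 40 left.
Search: +40 (room for 100) → 40. Pool exhausted.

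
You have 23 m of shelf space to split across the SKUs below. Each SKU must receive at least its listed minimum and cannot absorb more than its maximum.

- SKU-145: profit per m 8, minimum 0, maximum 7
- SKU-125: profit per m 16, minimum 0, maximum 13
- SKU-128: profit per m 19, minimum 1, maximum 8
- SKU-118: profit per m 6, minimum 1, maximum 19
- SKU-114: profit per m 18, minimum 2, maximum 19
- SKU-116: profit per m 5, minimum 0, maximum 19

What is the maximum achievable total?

410

Meeting every minimum uses 0+0+1+1+2+0 = 4 m, leaving 19.
Highest profit per m first: SKU-128 19 > SKU-114 18 > SKU-125 16 > SKU-145 8 > SKU-118 6 > SKU-116 5.
SKU-128 takes 7 more to reach its cap of 8 — 12 left.
SKU-114: +12 (room for 17) → 14. Pool exhausted.
Total = 19×8 + 6×1 + 18×14 = 410.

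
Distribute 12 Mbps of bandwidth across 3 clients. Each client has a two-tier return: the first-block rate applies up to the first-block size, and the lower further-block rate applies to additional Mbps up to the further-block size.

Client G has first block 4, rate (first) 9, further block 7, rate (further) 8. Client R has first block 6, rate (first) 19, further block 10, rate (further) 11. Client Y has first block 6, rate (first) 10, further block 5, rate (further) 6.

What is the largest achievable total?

Order all 6 blocks by rate: Client R/tier1 19 > Client R/tier2 11 > Client Y/tier1 10 > Client G/tier1 9 > Client G/tier2 8 > Client Y/tier2 6.
Client R/tier1 (19): +6 ; 6 left.
Client R/tier2: +6 of 10 at 11; pool empty.
Total = 19×6 + 11×6 = 180.

180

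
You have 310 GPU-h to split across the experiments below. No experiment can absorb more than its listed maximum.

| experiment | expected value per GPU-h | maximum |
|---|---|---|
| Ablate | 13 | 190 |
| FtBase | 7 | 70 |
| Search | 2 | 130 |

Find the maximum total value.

Highest expected value per GPU-h first: Ablate 13 > FtBase 7 > Search 2.
Ablate takes 190 to reach its cap of 190 → 120 left.
FtBase: +70 to 70 (cap) → 50 left.
Search: +50 (room for 130) → 50. Pool exhausted.
Total = 13×190 + 7×70 + 2×50 = 3060.

3060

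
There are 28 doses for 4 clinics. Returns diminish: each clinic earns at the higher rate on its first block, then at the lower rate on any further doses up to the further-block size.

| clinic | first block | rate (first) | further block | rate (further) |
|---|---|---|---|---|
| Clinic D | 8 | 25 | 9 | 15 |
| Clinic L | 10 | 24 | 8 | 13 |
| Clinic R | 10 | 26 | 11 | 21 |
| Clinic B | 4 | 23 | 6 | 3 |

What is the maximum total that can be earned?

700

Rank every tier by rate: Clinic R/T1 26 > Clinic D/T1 25 > Clinic L/T1 24 > Clinic B/T1 23 > Clinic R/T2 21 > Clinic D/T2 15 > Clinic L/T2 13 > Clinic B/T2 3.
Clinic R/T1 (26): +10 ; 18 left.
Fill Clinic D T1 block (8 at 25) ; 10 left.
Fill Clinic L T1 block (10 at 24) ; 0 left.
Total = 26×10 + 25×8 + 24×10 = 700.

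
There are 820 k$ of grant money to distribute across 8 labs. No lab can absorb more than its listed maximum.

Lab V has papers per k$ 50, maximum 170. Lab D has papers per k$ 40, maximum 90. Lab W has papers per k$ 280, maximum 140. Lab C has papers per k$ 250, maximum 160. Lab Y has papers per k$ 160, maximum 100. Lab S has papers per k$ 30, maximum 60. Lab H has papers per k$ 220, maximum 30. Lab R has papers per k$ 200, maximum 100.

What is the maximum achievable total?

134800

Order the labs by papers per k$: Lab W 280 > Lab C 250 > Lab H 220 > Lab R 200 > Lab Y 160 > Lab V 50 > Lab D 40 > Lab S 30.
Give Lab W 140 to hit its cap of 140 — 680 left.
Lab C takes 160 to reach its cap of 160 — 520 left.
Lab H takes 30 to reach its cap of 30 — 490 left.
Give Lab R 100 to hit its cap of 100 — 390 left.
Lab Y: +100 to 100 (cap) — 290 left.
Give Lab V 170 to hit its cap of 170 — 120 left.
Lab D: +90 to 90 (cap) — 30 left.
Lab S has room for 60 but only 30 remain, so it gets 30.
Total = 50×170 + 40×90 + 280×140 + 250×160 + 160×100 + 30×30 + 220×30 + 200×100 = 134800.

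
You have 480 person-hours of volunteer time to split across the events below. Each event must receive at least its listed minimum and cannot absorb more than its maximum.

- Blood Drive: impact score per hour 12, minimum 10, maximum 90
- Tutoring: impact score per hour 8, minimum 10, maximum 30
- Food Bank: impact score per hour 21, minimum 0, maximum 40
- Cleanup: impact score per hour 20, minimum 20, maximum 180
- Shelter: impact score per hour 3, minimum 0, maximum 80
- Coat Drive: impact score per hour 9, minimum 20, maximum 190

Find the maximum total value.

7040

Meeting every minimum uses 10+10+0+20+0+20 = 60 person-hours, leaving 420.
Order the events by impact score per hour: Food Bank 21 > Cleanup 20 > Blood Drive 12 > Coat Drive 9 > Tutoring 8 > Shelter 3.
Food Bank takes 40 more to reach its cap of 40 → 380 left.
Cleanup: +160 to 180 (cap) → 220 left.
Give Blood Drive 80 more to hit its cap of 90 → 140 left.
Coat Drive: +140 (room for 170) → 160. Pool exhausted.
Total = 12×90 + 8×10 + 21×40 + 20×180 + 9×160 = 7040.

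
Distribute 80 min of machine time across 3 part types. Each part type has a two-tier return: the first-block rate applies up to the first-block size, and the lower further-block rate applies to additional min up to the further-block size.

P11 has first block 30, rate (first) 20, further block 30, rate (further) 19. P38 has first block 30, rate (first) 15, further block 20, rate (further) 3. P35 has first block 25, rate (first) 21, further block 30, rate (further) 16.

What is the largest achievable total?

1600

Rank every tier by rate: P35/tier1 21 > P11/tier1 20 > P11/tier2 19 > P35/tier2 16 > P38/tier1 15 > P38/tier2 3.
Fill P35 tier1 block (25 at 21) — 55 left.
P11/tier1 (20): +30 — 25 left.
P11 tier2 at 19: only 25 left, fill 25.
Total = 21×25 + 20×30 + 19×25 = 1600.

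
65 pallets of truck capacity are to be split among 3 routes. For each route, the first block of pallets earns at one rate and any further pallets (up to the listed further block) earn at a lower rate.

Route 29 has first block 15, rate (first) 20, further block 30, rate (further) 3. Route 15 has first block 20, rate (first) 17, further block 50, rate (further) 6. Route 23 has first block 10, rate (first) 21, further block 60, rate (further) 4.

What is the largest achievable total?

970

Treat each block as its own option and order by rate: Route 23/tier1 21 > Route 29/tier1 20 > Route 15/tier1 17 > Route 15/tier2 6 > Route 23/tier2 4 > Route 29/tier2 3.
Fill Route 23 tier1 block (10 at 21) ; 55 left.
Route 29/tier1 (20): +15 ; 40 left.
Route 15/tier1 (17): +20 ; 20 left.
Route 15/tier2: +20 of 50 at 6; pool empty.
Total = 21×10 + 20×15 + 17×20 + 6×20 = 970.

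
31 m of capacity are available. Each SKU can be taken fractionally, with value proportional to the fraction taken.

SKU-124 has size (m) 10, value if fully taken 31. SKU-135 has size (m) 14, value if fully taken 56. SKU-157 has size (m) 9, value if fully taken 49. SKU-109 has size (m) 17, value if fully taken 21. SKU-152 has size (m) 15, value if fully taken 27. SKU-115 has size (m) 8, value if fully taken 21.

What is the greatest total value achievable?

Best value per unit of size first: SKU-157 49/9≈5.44, SKU-135 56/14≈4, SKU-124 31/10≈3.1, SKU-115 21/8≈2.62, SKU-152 27/15≈1.8, SKU-109 21/17≈1.24.
All 9 m of SKU-157 fit (value 49) — 22 remain.
Take all of SKU-135 (14 m, value 56) — 8 m left.
8 m left: a 8/10 share of SKU-124 gives 31×8/10 = 24.8.
Total value = 129.8.

129.8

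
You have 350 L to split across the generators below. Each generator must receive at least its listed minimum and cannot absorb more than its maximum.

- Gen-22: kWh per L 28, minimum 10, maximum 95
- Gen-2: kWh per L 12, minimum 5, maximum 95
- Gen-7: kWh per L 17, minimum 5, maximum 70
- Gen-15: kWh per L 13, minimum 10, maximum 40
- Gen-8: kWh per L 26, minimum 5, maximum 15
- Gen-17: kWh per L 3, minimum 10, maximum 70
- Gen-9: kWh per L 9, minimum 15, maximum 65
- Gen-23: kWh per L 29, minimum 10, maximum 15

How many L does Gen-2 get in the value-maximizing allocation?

Meeting every minimum uses 10+5+5+10+5+10+15+10 = 70 L, leaving 280.
Order the generators by kWh per L: Gen-23 29 > Gen-22 28 > Gen-8 26 > Gen-7 17 > Gen-15 13 > Gen-2 12 > Gen-9 9 > Gen-17 3.
Gen-23: +5 to 15 (cap) ; 275 left.
Give Gen-22 85 more to hit its cap of 95 ; 190 left.
Gen-8 takes 10 more to reach its cap of 15 ; 180 left.
Gen-7: +65 to 70 (cap) ; 115 left.
Gen-15: +30 to 40 (cap) ; 85 left.
Only 85 left; Gen-2 takes them to reach 90.

90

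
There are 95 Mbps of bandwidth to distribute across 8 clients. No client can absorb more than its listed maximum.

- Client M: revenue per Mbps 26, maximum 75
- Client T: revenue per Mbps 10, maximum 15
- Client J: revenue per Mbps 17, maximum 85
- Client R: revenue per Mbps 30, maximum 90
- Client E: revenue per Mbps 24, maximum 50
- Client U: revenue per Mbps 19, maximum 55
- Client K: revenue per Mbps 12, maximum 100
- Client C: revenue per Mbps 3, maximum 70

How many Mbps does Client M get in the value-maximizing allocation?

5

Highest revenue per Mbps first: Client R 30 > Client M 26 > Client E 24 > Client U 19 > Client J 17 > Client K 12 > Client T 10 > Client C 3.
Client R takes 90 to reach its cap of 90 — 5 left.
Only 5 left; Client M takes them to reach 5.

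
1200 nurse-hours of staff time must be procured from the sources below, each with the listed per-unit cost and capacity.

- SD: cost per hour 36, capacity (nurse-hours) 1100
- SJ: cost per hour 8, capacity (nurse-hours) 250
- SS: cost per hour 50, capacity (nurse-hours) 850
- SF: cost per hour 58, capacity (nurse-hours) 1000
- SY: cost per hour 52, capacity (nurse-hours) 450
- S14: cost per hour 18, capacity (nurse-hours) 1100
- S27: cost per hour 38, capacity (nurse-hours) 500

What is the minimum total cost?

Fill from the cheapest source first.
SJ at 8: take all 250 nurse-hours → 950 still needed.
S14 (18): take the remaining 950 → done.
SD, S27, SS, SY, SF: unused.
Cost = 250×8 + 950×18 = 19100.

19100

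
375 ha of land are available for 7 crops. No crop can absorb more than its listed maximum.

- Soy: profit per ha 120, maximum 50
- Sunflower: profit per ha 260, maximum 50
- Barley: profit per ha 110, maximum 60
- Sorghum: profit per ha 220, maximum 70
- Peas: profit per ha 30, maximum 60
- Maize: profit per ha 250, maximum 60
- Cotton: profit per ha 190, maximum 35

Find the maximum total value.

Order the crops by profit per ha: Sunflower 260 > Maize 250 > Sorghum 220 > Cotton 190 > Soy 120 > Barley 110 > Peas 30.
Sunflower: +50 to 50 (cap) → 325 left.
Give Maize 60 to hit its cap of 60 → 265 left.
Sorghum: +70 to 70 (cap) → 195 left.
Cotton takes 35 to reach its cap of 35 → 160 left.
Soy: +50 to 50 (cap) → 110 left.
Barley takes 60 to reach its cap of 60 → 50 left.
Only 50 left; Peas takes them to reach 50.
Total = 120×50 + 260×50 + 110×60 + 220×70 + 30×50 + 250×60 + 190×35 = 64150.

64150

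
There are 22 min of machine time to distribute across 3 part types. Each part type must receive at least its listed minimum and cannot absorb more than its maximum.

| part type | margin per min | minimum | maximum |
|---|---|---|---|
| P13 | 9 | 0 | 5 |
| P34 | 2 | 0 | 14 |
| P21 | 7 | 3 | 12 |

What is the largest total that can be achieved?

Meeting every minimum uses 0+0+3 = 3 min, leaving 19.
Rank by margin per min: P13 9 > P21 7 > P34 2.
P13: +5 to 5 (cap) → 14 left.
P21 takes 9 more to reach its cap of 12 → 5 left.
Only 5 left; P34 takes them to reach 5.
Total = 9×5 + 2×5 + 7×12 = 139.

139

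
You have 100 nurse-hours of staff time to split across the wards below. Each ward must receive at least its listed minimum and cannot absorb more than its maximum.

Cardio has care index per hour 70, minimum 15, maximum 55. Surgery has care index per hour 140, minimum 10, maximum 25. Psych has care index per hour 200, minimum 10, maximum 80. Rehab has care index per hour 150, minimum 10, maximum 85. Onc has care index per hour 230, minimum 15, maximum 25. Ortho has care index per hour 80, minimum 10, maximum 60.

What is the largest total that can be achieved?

16500

Meeting every minimum uses 15+10+10+10+15+10 = 70 nurse-hours, leaving 30.
Highest care index per hour first: Onc 230 > Psych 200 > Rehab 150 > Surgery 140 > Ortho 80 > Cardio 70.
Onc takes 10 more to reach its cap of 25 ; 20 left.
Psych: +20 (room for 70) → 30. Pool exhausted.
Total = 70×15 + 140×10 + 200×30 + 150×10 + 230×25 + 80×10 = 16500.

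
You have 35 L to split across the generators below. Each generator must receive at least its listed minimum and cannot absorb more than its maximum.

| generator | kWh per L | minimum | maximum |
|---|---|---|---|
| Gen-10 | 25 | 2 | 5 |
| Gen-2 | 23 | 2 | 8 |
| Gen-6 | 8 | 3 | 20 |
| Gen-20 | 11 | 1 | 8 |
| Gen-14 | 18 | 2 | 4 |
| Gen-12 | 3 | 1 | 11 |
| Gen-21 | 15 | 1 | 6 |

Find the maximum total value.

Meeting every minimum uses 2+2+3+1+2+1+1 = 12 L, leaving 23.
Rank by kWh per L: Gen-10 25 > Gen-2 23 > Gen-14 18 > Gen-21 15 > Gen-20 11 > Gen-6 8 > Gen-12 3.
Gen-10: +3 to 5 (cap) → 20 left.
Give Gen-2 6 more to hit its cap of 8 → 14 left.
Gen-14: +2 to 4 (cap) → 12 left.
Give Gen-21 5 more to hit its cap of 6 → 7 left.
Give Gen-20 7 more to hit its cap of 8 → 0 left.
Total = 25×5 + 23×8 + 8×3 + 11×8 + 18×4 + 3×1 + 15×6 = 586.

586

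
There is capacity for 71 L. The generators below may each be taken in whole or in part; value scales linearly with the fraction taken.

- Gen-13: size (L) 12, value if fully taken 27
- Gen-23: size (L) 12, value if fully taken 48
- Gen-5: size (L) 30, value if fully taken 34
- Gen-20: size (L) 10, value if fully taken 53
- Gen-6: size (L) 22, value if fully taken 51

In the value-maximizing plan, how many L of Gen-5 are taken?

15

Rank by value-to-size ratio: Gen-20 53/10≈5.3, Gen-23 48/12≈4, Gen-6 51/22≈2.32, Gen-13 27/12≈2.25, Gen-5 34/30≈1.13.
Take all of Gen-20 (10 L, value 53) → 61 L left.
Gen-23: take in full, 12 L for value 48 → 49 left.
Gen-6: take in full, 22 L for value 51 → 27 left.
All 12 L of Gen-13 fit (value 27) → 15 remain.
15 L left: a 15/30 share of Gen-5 gives 34×15/30 = 17.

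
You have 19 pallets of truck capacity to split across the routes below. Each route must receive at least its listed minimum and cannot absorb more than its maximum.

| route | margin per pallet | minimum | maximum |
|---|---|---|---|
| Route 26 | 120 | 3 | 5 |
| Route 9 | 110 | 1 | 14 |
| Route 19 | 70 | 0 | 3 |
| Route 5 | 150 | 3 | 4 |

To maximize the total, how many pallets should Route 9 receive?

Meeting every minimum uses 3+1+0+3 = 7 pallets, leaving 12.
Highest margin per pallet first: Route 5 150 > Route 26 120 > Route 9 110 > Route 19 70.
Route 5 takes 1 more to reach its cap of 4 ; 11 left.
Route 26: +2 to 5 (cap) ; 9 left.
Route 9 has room for 13 more but only 9 remain, so it gets 10.

10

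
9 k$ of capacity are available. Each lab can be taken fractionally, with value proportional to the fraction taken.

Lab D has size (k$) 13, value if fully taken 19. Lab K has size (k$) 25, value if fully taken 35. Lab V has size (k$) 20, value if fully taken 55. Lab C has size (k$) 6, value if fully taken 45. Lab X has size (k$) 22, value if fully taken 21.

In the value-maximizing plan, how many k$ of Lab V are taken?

3

Rank by value-to-size ratio: Lab C 45/6≈7.5, Lab V 55/20≈2.75, Lab D 19/13≈1.46, Lab K 35/25≈1.4, Lab X 21/22≈0.955.
All 6 k$ of Lab C fit (value 45) — 3 remain.
Fill the last 3 k$ with part of Lab V: 3/20 of it earns 8.25.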